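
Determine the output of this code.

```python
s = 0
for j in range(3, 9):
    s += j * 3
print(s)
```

j=3: s = 0+3*3 = 9
j=4: s = 9+4*3 = 21
j=5: s = 21+5*3 = 36
j=6: s = 36+6*3 = 54
j=7: s = 54+7*3 = 75
j=8: s = 75+8*3 = 99

99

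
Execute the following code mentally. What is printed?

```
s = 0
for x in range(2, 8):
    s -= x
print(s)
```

-27

x=2: s = 0-2 = -2
x=3: s = (-2)-3 = -5
x=4: s = (-5)-4 = -9
x=5: s = (-9)-5 = -14
x=6: s = (-14)-6 = -20
x=7: s = (-20)-7 = -27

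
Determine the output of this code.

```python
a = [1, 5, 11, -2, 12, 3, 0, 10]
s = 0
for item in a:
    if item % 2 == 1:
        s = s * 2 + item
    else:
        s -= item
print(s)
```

item=1: odd, s = 0*2+1 = 1
item=5: odd, s = 1*2+5 = 7
item=11: odd, s = 7*2+11 = 25
item=-2: not odd, s = 25-(-2) = 27
item=12: not odd, s = 27-12 = 15
item=3: odd, s = 15*2+3 = 33
item=0: not odd, s = 33-0 = 33
item=10: not odd, s = 33-10 = 23

23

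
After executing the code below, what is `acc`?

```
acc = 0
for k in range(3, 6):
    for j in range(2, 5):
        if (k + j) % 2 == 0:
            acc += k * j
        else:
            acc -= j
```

33

k=3,j=2: odd sum, acc = 0-2 = -2
k=3,j=3: even sum, acc = (-2)+9 = 7
k=3,j=4: odd sum, acc = 7-4 = 3
k=4,j=2: even sum, acc = 3+8 = 11
k=4,j=3: odd sum, acc = 11-3 = 8
k=4,j=4: even sum, acc = 8+16 = 24
k=5,j=2: odd sum, acc = 24-2 = 22
k=5,j=3: even sum, acc = 22+15 = 37
k=5,j=4: odd sum, acc = 37-4 = 33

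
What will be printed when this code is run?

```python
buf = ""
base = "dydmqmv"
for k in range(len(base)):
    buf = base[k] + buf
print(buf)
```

k=0: prepend 'd' → 'd'
k=1: prepend 'y' → 'yd'
k=2: prepend 'd' → 'dyd'
k=3: prepend 'm' → 'mdyd'
k=4: prepend 'q' → 'qmdyd'
k=5: prepend 'm' → 'mqmdyd'
k=6: prepend 'v' → 'vmqmdyd'

vmqmdyd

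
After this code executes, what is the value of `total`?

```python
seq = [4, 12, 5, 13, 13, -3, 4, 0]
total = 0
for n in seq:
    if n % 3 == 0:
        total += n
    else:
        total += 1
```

14

n=4: not %3==0, total = 0+1 = 1
n=12: %3==0, total = 1+12 = 13
n=5: not %3==0, total = 13+1 = 14
n=13: not %3==0, total = 14+1 = 15
n=13: not %3==0, total = 15+1 = 16
n=-3: %3==0, total = 16+(-3) = 13
n=4: not %3==0, total = 13+1 = 14
n=0: %3==0, total = 14+0 = 14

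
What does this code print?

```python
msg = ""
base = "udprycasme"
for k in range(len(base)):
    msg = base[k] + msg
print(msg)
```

k=0: prepend 'u' → 'u'
k=1: prepend 'd' → 'du'
k=2: prepend 'p' → 'pdu'
k=3: prepend 'r' → 'rpdu'
k=4: prepend 'y' → 'yrpdu'
k=5: prepend 'c' → 'cyrpdu'
k=6: prepend 'a' → 'acyrpdu'
k=7: prepend 's' → 'sacyrpdu'
k=8: prepend 'm' → 'msacyrpdu'
k=9: prepend 'e' → 'emsacyrpdu'

emsacyrpdu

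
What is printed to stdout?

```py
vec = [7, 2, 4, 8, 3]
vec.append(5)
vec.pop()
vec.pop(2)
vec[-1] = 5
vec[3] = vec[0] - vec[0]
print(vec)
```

append 5 → [7, 2, 4, 8, 3, 5]
pop() removes 5 → [7, 2, 4, 8, 3]
pop(2) removes 4 → [7, 2, 8, 3]
vec[-1] = 5 → [7, 2, 8, 5]
vec[3] = vec[0]-vec[0] = 7-7 = 0 → [7, 2, 8, 0]

[7, 2, 8, 0]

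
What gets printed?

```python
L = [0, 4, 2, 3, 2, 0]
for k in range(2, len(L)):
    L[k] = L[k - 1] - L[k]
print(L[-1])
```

-3

k=2: L[2] = 4-2 = 2 → [0, 4, 2, 3, 2, 0]
k=3: L[3] = 2-3 = -1 → [0, 4, 2, -1, 2, 0]
k=4: L[4] = (-1)-2 = -3 → [0, 4, 2, -1, -3, 0]
k=5: L[5] = (-3)-0 = -3 → [0, 4, 2, -1, -3, -3]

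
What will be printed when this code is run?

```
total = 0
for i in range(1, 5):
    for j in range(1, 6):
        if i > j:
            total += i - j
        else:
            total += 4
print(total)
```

i=1,j=1: not 1>1, total = 0+4 = 4
i=1,j=2: not 1>2, total = 4+4 = 8
i=1,j=3: not 1>3, total = 8+4 = 12
i=1,j=4: not 1>4, total = 12+4 = 16
i=1,j=5: not 1>5, total = 16+4 = 20
i=2,j=1: 2>1, total = 20+1 = 21
i=2,j=2: not 2>2, total = 21+4 = 25
i=2,j=3: not 2>3, total = 25+4 = 29
i=2,j=4: not 2>4, total = 29+4 = 33
i=2,j=5: not 2>5, total = 33+4 = 37
i=3,j=1: 3>1, total = 37+2 = 39
i=3,j=2: 3>2, total = 39+1 = 40
i=3,j=3: not 3>3, total = 40+4 = 44
i=3,j=4: not 3>4, total = 44+4 = 48
i=3,j=5: not 3>5, total = 48+4 = 52
i=4,j=1: 4>1, total = 52+3 = 55
i=4,j=2: 4>2, total = 55+2 = 57
i=4,j=3: 4>3, total = 57+1 = 58
i=4,j=4: not 4>4, total = 58+4 = 62
i=4,j=5: not 4>5, total = 62+4 = 66

66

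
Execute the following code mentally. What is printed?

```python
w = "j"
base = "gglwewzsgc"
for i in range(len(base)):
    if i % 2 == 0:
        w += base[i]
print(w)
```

i=0: add 'g' → 'jg'
i=1: skip
i=2: add 'l' → 'jgl'
i=3: skip
i=4: add 'e' → 'jgle'
i=5: skip
i=6: add 'z' → 'jglez'
i=7: skip
i=8: add 'g' → 'jglezg'
i=9: skip

jglezg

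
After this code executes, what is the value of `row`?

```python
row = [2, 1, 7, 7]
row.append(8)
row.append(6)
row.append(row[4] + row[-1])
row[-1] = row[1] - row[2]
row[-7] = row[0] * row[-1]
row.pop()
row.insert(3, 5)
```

[-12, 1, 7, 5, 7, 8, 6]

append 8 → [2, 1, 7, 7, 8]
append 6 → [2, 1, 7, 7, 8, 6]
append row[4]+row[-1] = 8+6 = 14 → [2, 1, 7, 7, 8, 6, 14]
row[-1] = row[1]-row[2] = 1-7 = -6 → [2, 1, 7, 7, 8, 6, -6]
row[-7] = row[0]*row[-1] = 2*(-6) = -12 → [-12, 1, 7, 7, 8, 6, -6]
pop() removes -6 → [-12, 1, 7, 7, 8, 6]
insert 5 at 3 → [-12, 1, 7, 5, 7, 8, 6]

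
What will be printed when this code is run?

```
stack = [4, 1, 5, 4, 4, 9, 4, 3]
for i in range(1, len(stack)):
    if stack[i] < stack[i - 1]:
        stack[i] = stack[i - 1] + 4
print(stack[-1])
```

i=1: 1<4, stack[1] = 4+4 = 8 → [4, 8, 5, 4, 4, 9, 4, 3]
i=2: 5<8, stack[2] = 8+4 = 12 → [4, 8, 12, 4, 4, 9, 4, 3]
i=3: 4<12, stack[3] = 12+4 = 16 → [4, 8, 12, 16, 4, 9, 4, 3]
i=4: 4<16, stack[4] = 16+4 = 20 → [4, 8, 12, 16, 20, 9, 4, 3]
i=5: 9<20, stack[5] = 20+4 = 24 → [4, 8, 12, 16, 20, 24, 4, 3]
i=6: 4<24, stack[6] = 24+4 = 28 → [4, 8, 12, 16, 20, 24, 28, 3]
i=7: 3<28, stack[7] = 28+4 = 32 → [4, 8, 12, 16, 20, 24, 28, 32]

32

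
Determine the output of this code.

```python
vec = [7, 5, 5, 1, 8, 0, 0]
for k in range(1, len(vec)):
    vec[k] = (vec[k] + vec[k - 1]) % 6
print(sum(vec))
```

k=1: vec[1] = (5+7)%6 = 0 → [7, 0, 5, 1, 8, 0, 0]
k=2: vec[2] = (5+0)%6 = 5 → [7, 0, 5, 1, 8, 0, 0]
k=3: vec[3] = (1+5)%6 = 0 → [7, 0, 5, 0, 8, 0, 0]
k=4: vec[4] = (8+0)%6 = 2 → [7, 0, 5, 0, 2, 0, 0]
k=5: vec[5] = (0+2)%6 = 2 → [7, 0, 5, 0, 2, 2, 0]
k=6: vec[6] = (0+2)%6 = 2 → [7, 0, 5, 0, 2, 2, 2]
sum = 18

18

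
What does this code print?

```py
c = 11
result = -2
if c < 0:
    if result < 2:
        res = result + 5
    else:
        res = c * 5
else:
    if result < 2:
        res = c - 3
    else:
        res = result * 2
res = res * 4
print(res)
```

32

c=11, result=-2
c < 0 is False; result < 2 is True
→ res = c - 3 = 8
res = 8*4 = 32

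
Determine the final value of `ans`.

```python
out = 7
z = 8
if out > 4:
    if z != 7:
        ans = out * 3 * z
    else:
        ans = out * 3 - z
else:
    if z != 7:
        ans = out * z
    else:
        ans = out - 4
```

168

out=7, z=8
out > 4 is True; z != 7 is True
→ ans = out * 3 * z = 168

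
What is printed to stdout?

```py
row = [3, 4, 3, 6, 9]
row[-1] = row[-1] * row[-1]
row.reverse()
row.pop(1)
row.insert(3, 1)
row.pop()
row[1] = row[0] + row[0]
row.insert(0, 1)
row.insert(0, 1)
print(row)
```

[1, 1, 81, 162, 4, 1]

row[-1] = row[-1]*row[-1] = 9*9 = 81 → [3, 4, 3, 6, 81]
reverse → [81, 6, 3, 4, 3]
pop(1) removes 6 → [81, 3, 4, 3]
insert 1 at 3 → [81, 3, 4, 1, 3]
pop() removes 3 → [81, 3, 4, 1]
row[1] = row[0]+row[0] = 81+81 = 162 → [81, 162, 4, 1]
insert 1 at 0 → [1, 81, 162, 4, 1]
insert 1 at 0 → [1, 1, 81, 162, 4, 1]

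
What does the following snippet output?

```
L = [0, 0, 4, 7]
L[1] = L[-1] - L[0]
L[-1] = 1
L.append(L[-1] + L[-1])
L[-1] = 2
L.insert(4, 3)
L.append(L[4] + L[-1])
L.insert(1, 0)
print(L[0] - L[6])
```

-2

L[1] = L[-1]-L[0] = 7-0 = 7 → [0, 7, 4, 7]
L[-1] = 1 → [0, 7, 4, 1]
append L[-1]+L[-1] = 1+1 = 2 → [0, 7, 4, 1, 2]
L[-1] = 2 → [0, 7, 4, 1, 2]
insert 3 at 4 → [0, 7, 4, 1, 3, 2]
append L[4]+L[-1] = 3+2 = 5 → [0, 7, 4, 1, 3, 2, 5]
insert 0 at 1 → [0, 0, 7, 4, 1, 3, 2, 5]
L[0]-L[6] = 0-2 = -2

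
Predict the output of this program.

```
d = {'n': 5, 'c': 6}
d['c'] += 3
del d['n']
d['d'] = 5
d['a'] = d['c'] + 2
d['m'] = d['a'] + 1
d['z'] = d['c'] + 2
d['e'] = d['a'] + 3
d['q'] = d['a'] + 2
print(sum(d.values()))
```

d['c'] = 6+3 = 9 → {'n': 5, 'c': 9}
del 'n' → {'c': 9}
d['d'] = 5 → {'c': 9, 'd': 5}
d['a'] = d['c']+2 = 11 → {'c': 9, 'd': 5, 'a': 11}
d['m'] = d['a']+1 = 12 → {'c': 9, 'd': 5, 'a': 11, 'm': 12}
d['z'] = d['c']+2 = 11 → {'c': 9, 'd': 5, 'a': 11, 'm': 12, 'z': 11}
d['e'] = d['a']+3 = 14 → {'c': 9, 'd': 5, 'a': 11, 'm': 12, 'z': 11, 'e': 14}
d['q'] = d['a']+2 = 13 → {'c': 9, 'd': 5, 'a': 11, 'm': 12, 'z': 11, 'e': 14, 'q': 13}
sum of values = 75

75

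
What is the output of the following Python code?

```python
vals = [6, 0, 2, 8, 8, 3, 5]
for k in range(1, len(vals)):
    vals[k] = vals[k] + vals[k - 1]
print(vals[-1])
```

k=1: vals[1] = 0+6 = 6 → [6, 6, 2, 8, 8, 3, 5]
k=2: vals[2] = 2+6 = 8 → [6, 6, 8, 8, 8, 3, 5]
k=3: vals[3] = 8+8 = 16 → [6, 6, 8, 16, 8, 3, 5]
k=4: vals[4] = 8+16 = 24 → [6, 6, 8, 16, 24, 3, 5]
k=5: vals[5] = 3+24 = 27 → [6, 6, 8, 16, 24, 27, 5]
k=6: vals[6] = 5+27 = 32 → [6, 6, 8, 16, 24, 27, 32]

32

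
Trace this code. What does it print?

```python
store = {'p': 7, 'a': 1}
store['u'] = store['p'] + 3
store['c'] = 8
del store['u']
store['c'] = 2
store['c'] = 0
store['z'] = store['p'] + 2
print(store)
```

{'p': 7, 'a': 1, 'c': 0, 'z': 9}

store['u'] = store['p']+3 = 10 → {'p': 7, 'a': 1, 'u': 10}
store['c'] = 8 → {'p': 7, 'a': 1, 'u': 10, 'c': 8}
del 'u' → {'p': 7, 'a': 1, 'c': 8}
store['c'] = 2 → {'p': 7, 'a': 1, 'c': 2}
store['c'] = 0 → {'p': 7, 'a': 1, 'c': 0}
store['z'] = store['p']+2 = 9 → {'p': 7, 'a': 1, 'c': 0, 'z': 9}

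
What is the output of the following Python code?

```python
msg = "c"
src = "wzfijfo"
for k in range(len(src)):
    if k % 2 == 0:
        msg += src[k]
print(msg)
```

cwfjo

k=0: add 'w' → 'cw'
k=1: skip
k=2: add 'f' → 'cwf'
k=3: skip
k=4: add 'j' → 'cwfj'
k=5: skip
k=6: add 'o' → 'cwfjo'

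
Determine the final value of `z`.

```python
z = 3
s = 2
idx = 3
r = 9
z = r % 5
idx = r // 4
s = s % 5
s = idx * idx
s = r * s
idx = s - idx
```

z = 9%5 = 4
idx = 9//4 = 2
s = 2%5 = 2
s = 2*2 = 4
s = 9*4 = 36
idx = 36-2 = 34

4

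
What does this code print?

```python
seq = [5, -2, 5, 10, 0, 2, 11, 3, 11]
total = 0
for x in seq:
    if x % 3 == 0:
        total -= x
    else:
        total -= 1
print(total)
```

x=5: not %3==0, total = 0-1 = -1
x=-2: not %3==0, total = (-1)-1 = -2
x=5: not %3==0, total = (-2)-1 = -3
x=10: not %3==0, total = (-3)-1 = -4
x=0: %3==0, total = (-4)-0 = -4
x=2: not %3==0, total = (-4)-1 = -5
x=11: not %3==0, total = (-5)-1 = -6
x=3: %3==0, total = (-6)-3 = -9
x=11: not %3==0, total = (-9)-1 = -10

-10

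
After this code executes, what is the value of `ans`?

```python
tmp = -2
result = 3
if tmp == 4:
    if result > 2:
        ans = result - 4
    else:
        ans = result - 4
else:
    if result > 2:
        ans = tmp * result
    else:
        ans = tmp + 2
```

-6

tmp=-2, result=3
tmp == 4 is False; result > 2 is True
→ ans = tmp * result = -6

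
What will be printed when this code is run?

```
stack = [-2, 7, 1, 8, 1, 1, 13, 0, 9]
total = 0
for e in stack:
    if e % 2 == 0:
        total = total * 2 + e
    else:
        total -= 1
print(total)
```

-7

e=-2: even, total = 0*2+(-2) = -2
e=7: not even, total = (-2)-1 = -3
e=1: not even, total = (-3)-1 = -4
e=8: even, total = (-4)*2+8 = 0
e=1: not even, total = 0-1 = -1
e=1: not even, total = (-1)-1 = -2
e=13: not even, total = (-2)-1 = -3
e=0: even, total = (-3)*2+0 = -6
e=9: not even, total = (-6)-1 = -7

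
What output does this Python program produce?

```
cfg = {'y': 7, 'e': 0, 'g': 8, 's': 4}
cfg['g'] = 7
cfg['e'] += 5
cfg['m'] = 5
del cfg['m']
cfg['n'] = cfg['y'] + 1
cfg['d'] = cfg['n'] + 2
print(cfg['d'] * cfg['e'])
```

cfg['g'] = 7 → {'y': 7, 'e': 0, 'g': 7, 's': 4}
cfg['e'] = 0+5 = 5 → {'y': 7, 'e': 5, 'g': 7, 's': 4}
cfg['m'] = 5 → {'y': 7, 'e': 5, 'g': 7, 's': 4, 'm': 5}
del 'm' → {'y': 7, 'e': 5, 'g': 7, 's': 4}
cfg['n'] = cfg['y']+1 = 8 → {'y': 7, 'e': 5, 'g': 7, 's': 4, 'n': 8}
cfg['d'] = cfg['n']+2 = 10 → {'y': 7, 'e': 5, 'g': 7, 's': 4, 'n': 8, 'd': 10}
cfg['d']*cfg['e'] = 10*5 = 50

50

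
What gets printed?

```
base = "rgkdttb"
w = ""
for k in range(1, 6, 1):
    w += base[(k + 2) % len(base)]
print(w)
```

dttbr

k=1: add base[3]='d' → 'd'
k=2: add base[4]='t' → 'dt'
k=3: add base[5]='t' → 'dtt'
k=4: add base[6]='b' → 'dttb'
k=5: add base[0]='r' → 'dttbr'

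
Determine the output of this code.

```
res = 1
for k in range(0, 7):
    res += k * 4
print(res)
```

k=0: res = 1+0*4 = 1
k=1: res = 1+1*4 = 5
k=2: res = 5+2*4 = 13
k=3: res = 13+3*4 = 25
k=4: res = 25+4*4 = 41
k=5: res = 41+5*4 = 61
k=6: res = 61+6*4 = 85

85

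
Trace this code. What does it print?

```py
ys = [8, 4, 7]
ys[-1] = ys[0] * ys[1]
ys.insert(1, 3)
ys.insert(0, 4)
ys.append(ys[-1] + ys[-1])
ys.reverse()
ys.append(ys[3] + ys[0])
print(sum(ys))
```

182

ys[-1] = ys[0]*ys[1] = 8*4 = 32 → [8, 4, 32]
insert 3 at 1 → [8, 3, 4, 32]
insert 4 at 0 → [4, 8, 3, 4, 32]
append ys[-1]+ys[-1] = 32+32 = 64 → [4, 8, 3, 4, 32, 64]
reverse → [64, 32, 4, 3, 8, 4]
append ys[3]+ys[0] = 3+64 = 67 → [64, 32, 4, 3, 8, 4, 67]
sum = 182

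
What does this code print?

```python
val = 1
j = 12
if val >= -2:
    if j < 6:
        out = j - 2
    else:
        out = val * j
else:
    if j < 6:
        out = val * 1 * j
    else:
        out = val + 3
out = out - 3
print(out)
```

9

val=1, j=12
val >= -2 is True; j < 6 is False
→ out = val * j = 12
out = 12-3 = 9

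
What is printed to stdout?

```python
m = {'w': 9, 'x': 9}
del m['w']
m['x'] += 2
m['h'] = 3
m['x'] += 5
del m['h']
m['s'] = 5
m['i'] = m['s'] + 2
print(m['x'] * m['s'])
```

80

del 'w' → {'x': 9}
m['x'] = 9+2 = 11 → {'x': 11}
m['h'] = 3 → {'x': 11, 'h': 3}
m['x'] = 11+5 = 16 → {'x': 16, 'h': 3}
del 'h' → {'x': 16}
m['s'] = 5 → {'x': 16, 's': 5}
m['i'] = m['s']+2 = 7 → {'x': 16, 's': 5, 'i': 7}
m['x']*m['s'] = 16*5 = 80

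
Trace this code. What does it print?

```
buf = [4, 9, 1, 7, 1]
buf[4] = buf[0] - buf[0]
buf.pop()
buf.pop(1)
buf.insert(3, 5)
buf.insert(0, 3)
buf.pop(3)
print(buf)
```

buf[4] = buf[0]-buf[0] = 4-4 = 0 → [4, 9, 1, 7, 0]
pop() removes 0 → [4, 9, 1, 7]
pop(1) removes 9 → [4, 1, 7]
insert 5 at 3 → [4, 1, 7, 5]
insert 3 at 0 → [3, 4, 1, 7, 5]
pop(3) removes 7 → [3, 4, 1, 5]

[3, 4, 1, 5]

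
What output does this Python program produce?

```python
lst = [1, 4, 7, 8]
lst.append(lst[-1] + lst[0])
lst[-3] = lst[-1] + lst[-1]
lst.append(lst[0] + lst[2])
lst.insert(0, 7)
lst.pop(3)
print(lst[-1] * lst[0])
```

133

append lst[-1]+lst[0] = 8+1 = 9 → [1, 4, 7, 8, 9]
lst[-3] = lst[-1]+lst[-1] = 9+9 = 18 → [1, 4, 18, 8, 9]
append lst[0]+lst[2] = 1+18 = 19 → [1, 4, 18, 8, 9, 19]
insert 7 at 0 → [7, 1, 4, 18, 8, 9, 19]
pop(3) removes 18 → [7, 1, 4, 8, 9, 19]
lst[-1]*lst[0] = 19*7 = 133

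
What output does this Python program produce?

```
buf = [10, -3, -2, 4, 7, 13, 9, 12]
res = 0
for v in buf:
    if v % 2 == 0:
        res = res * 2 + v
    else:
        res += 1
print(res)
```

v=10: even, res = 0*2+10 = 10
v=-3: not even, res = 10+1 = 11
v=-2: even, res = 11*2+(-2) = 20
v=4: even, res = 20*2+4 = 44
v=7: not even, res = 44+1 = 45
v=13: not even, res = 45+1 = 46
v=9: not even, res = 46+1 = 47
v=12: even, res = 47*2+12 = 106

106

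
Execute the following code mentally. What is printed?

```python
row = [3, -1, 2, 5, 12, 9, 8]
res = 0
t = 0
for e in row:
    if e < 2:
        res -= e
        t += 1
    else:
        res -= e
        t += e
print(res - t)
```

-78

e=3: not <2, res = 0-3 = -3; t=3
e=-1: <2, res = (-3)-(-1) = -2; t=4
e=2: not <2, res = (-2)-2 = -4; t=6
e=5: not <2, res = (-4)-5 = -9; t=11
e=12: not <2, res = (-9)-12 = -21; t=23
e=9: not <2, res = (-21)-9 = -30; t=32
e=8: not <2, res = (-30)-8 = -38; t=40
res-t = (-38)-40 = -78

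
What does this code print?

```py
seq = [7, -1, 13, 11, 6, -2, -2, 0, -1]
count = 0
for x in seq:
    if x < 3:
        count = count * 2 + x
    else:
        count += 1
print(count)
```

39

x=7: not <3, count = 0+1 = 1
x=-1: <3, count = 1*2+(-1) = 1
x=13: not <3, count = 1+1 = 2
x=11: not <3, count = 2+1 = 3
x=6: not <3, count = 3+1 = 4
x=-2: <3, count = 4*2+(-2) = 6
x=-2: <3, count = 6*2+(-2) = 10
x=0: <3, count = 10*2+0 = 20
x=-1: <3, count = 20*2+(-1) = 39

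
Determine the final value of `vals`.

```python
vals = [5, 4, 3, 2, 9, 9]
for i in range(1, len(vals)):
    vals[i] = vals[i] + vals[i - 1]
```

i=1: vals[1] = 4+5 = 9 → [5, 9, 3, 2, 9, 9]
i=2: vals[2] = 3+9 = 12 → [5, 9, 12, 2, 9, 9]
i=3: vals[3] = 2+12 = 14 → [5, 9, 12, 14, 9, 9]
i=4: vals[4] = 9+14 = 23 → [5, 9, 12, 14, 23, 9]
i=5: vals[5] = 9+23 = 32 → [5, 9, 12, 14, 23, 32]

[5, 9, 12, 14, 23, 32]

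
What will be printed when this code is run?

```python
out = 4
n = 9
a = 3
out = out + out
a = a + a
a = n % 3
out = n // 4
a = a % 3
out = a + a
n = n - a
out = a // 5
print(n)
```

9

out = 4+4 = 8
a = 3+3 = 6
a = 9%3 = 0
out = 9//4 = 2
a = 0%3 = 0
out = 0+0 = 0
n = 9-0 = 9
out = 0//5 = 0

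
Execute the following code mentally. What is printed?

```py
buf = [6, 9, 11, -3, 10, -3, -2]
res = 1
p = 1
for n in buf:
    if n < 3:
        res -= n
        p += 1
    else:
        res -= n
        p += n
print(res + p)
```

n=6: not <3, res = 1-6 = -5; p=7
n=9: not <3, res = (-5)-9 = -14; p=16
n=11: not <3, res = (-14)-11 = -25; p=27
n=-3: <3, res = (-25)-(-3) = -22; p=28
n=10: not <3, res = (-22)-10 = -32; p=38
n=-3: <3, res = (-32)-(-3) = -29; p=39
n=-2: <3, res = (-29)-(-2) = -27; p=40
res+p = (-27)+40 = 13

13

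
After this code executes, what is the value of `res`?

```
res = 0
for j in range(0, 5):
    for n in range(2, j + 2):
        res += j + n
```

60

j=1,n=2: res = 0+3 = 3
j=2,n=2: res = 3+4 = 7
j=2,n=3: res = 7+5 = 12
j=3,n=2: res = 12+5 = 17
j=3,n=3: res = 17+6 = 23
j=3,n=4: res = 23+7 = 30
j=4,n=2: res = 30+6 = 36
j=4,n=3: res = 36+7 = 43
j=4,n=4: res = 43+8 = 51
j=4,n=5: res = 51+9 = 60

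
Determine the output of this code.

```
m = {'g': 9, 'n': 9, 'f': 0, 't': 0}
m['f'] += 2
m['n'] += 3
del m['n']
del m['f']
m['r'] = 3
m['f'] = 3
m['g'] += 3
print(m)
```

m['f'] = 0+2 = 2 → {'g': 9, 'n': 9, 'f': 2, 't': 0}
m['n'] = 9+3 = 12 → {'g': 9, 'n': 12, 'f': 2, 't': 0}
del 'n' → {'g': 9, 'f': 2, 't': 0}
del 'f' → {'g': 9, 't': 0}
m['r'] = 3 → {'g': 9, 't': 0, 'r': 3}
m['f'] = 3 → {'g': 9, 't': 0, 'r': 3, 'f': 3}
m['g'] = 9+3 = 12 → {'g': 12, 't': 0, 'r': 3, 'f': 3}

{'g': 12, 't': 0, 'r': 3, 'f': 3}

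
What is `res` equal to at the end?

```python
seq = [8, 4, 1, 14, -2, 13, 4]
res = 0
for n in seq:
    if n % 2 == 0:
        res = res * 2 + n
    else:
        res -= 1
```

206

n=8: even, res = 0*2+8 = 8
n=4: even, res = 8*2+4 = 20
n=1: not even, res = 20-1 = 19
n=14: even, res = 19*2+14 = 52
n=-2: even, res = 52*2+(-2) = 102
n=13: not even, res = 102-1 = 101
n=4: even, res = 101*2+4 = 206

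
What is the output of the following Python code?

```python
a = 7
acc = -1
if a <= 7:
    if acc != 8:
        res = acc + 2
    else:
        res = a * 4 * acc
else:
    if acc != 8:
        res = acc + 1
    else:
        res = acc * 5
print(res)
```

1

a=7, acc=-1
a <= 7 is True; acc != 8 is True
→ res = acc + 2 = 1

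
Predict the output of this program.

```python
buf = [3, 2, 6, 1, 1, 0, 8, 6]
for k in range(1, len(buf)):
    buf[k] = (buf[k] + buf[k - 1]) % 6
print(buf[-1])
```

3

k=1: buf[1] = (2+3)%6 = 5 → [3, 5, 6, 1, 1, 0, 8, 6]
k=2: buf[2] = (6+5)%6 = 5 → [3, 5, 5, 1, 1, 0, 8, 6]
k=3: buf[3] = (1+5)%6 = 0 → [3, 5, 5, 0, 1, 0, 8, 6]
k=4: buf[4] = (1+0)%6 = 1 → [3, 5, 5, 0, 1, 0, 8, 6]
k=5: buf[5] = (0+1)%6 = 1 → [3, 5, 5, 0, 1, 1, 8, 6]
k=6: buf[6] = (8+1)%6 = 3 → [3, 5, 5, 0, 1, 1, 3, 6]
k=7: buf[7] = (6+3)%6 = 3 → [3, 5, 5, 0, 1, 1, 3, 3]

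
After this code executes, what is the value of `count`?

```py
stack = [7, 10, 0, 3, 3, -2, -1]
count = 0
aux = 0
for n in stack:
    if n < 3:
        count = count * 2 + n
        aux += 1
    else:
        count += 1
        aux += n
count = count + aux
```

45

n=7: not <3, count = 0+1 = 1; aux=7
n=10: not <3, count = 1+1 = 2; aux=17
n=0: <3, count = 2*2+0 = 4; aux=18
n=3: not <3, count = 4+1 = 5; aux=21
n=3: not <3, count = 5+1 = 6; aux=24
n=-2: <3, count = 6*2+(-2) = 10; aux=25
n=-1: <3, count = 10*2+(-1) = 19; aux=26
count+aux = 19+26 = 45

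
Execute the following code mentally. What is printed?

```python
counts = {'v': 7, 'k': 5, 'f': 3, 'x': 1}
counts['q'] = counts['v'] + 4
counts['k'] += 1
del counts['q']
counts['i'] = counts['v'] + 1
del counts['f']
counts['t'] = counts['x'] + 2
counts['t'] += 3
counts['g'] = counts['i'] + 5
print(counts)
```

{'v': 7, 'k': 6, 'x': 1, 'i': 8, 't': 6, 'g': 13}

counts['q'] = counts['v']+4 = 11 → {'v': 7, 'k': 5, 'f': 3, 'x': 1, 'q': 11}
counts['k'] = 5+1 = 6 → {'v': 7, 'k': 6, 'f': 3, 'x': 1, 'q': 11}
del 'q' → {'v': 7, 'k': 6, 'f': 3, 'x': 1}
counts['i'] = counts['v']+1 = 8 → {'v': 7, 'k': 6, 'f': 3, 'x': 1, 'i': 8}
del 'f' → {'v': 7, 'k': 6, 'x': 1, 'i': 8}
counts['t'] = counts['x']+2 = 3 → {'v': 7, 'k': 6, 'x': 1, 'i': 8, 't': 3}
counts['t'] = 3+3 = 6 → {'v': 7, 'k': 6, 'x': 1, 'i': 8, 't': 6}
counts['g'] = counts['i']+5 = 13 → {'v': 7, 'k': 6, 'x': 1, 'i': 8, 't': 6, 'g': 13}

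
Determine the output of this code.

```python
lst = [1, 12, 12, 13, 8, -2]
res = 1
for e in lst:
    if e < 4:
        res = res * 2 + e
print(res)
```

e=1: <4, res = 1*2+1 = 3
e=12: not <4
e=12: not <4
e=13: not <4
e=8: not <4
e=-2: <4, res = 3*2+(-2) = 4

4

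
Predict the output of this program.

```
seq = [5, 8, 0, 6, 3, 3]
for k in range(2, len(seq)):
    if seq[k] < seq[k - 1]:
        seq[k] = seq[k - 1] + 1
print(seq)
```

[5, 8, 9, 10, 11, 12]

k=2: 0<8, seq[2] = 8+1 = 9 → [5, 8, 9, 6, 3, 3]
k=3: 6<9, seq[3] = 9+1 = 10 → [5, 8, 9, 10, 3, 3]
k=4: 3<10, seq[4] = 10+1 = 11 → [5, 8, 9, 10, 11, 3]
k=5: 3<11, seq[5] = 11+1 = 12 → [5, 8, 9, 10, 11, 12]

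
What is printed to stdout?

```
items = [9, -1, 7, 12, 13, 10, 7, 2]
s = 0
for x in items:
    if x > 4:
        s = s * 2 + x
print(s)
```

575

x=9: >4, s = 0*2+9 = 9
x=-1: not >4
x=7: >4, s = 9*2+7 = 25
x=12: >4, s = 25*2+12 = 62
x=13: >4, s = 62*2+13 = 137
x=10: >4, s = 137*2+10 = 284
x=7: >4, s = 284*2+7 = 575
x=2: not >4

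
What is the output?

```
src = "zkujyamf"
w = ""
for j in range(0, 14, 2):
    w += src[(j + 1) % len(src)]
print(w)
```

j=0: add src[1]='k' → 'k'
j=2: add src[3]='j' → 'kj'
j=4: add src[5]='a' → 'kja'
j=6: add src[7]='f' → 'kjaf'
j=8: add src[1]='k' → 'kjafk'
j=10: add src[3]='j' → 'kjafkj'
j=12: add src[5]='a' → 'kjafkja'

kjafkja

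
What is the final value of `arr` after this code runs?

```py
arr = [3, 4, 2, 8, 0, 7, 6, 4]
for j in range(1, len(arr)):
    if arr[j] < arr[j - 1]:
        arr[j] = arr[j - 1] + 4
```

[3, 4, 8, 8, 12, 16, 20, 24]

j=1: 4>=3, unchanged → [3, 4, 2, 8, 0, 7, 6, 4]
j=2: 2<4, arr[2] = 4+4 = 8 → [3, 4, 8, 8, 0, 7, 6, 4]
j=3: 8>=8, unchanged → [3, 4, 8, 8, 0, 7, 6, 4]
j=4: 0<8, arr[4] = 8+4 = 12 → [3, 4, 8, 8, 12, 7, 6, 4]
j=5: 7<12, arr[5] = 12+4 = 16 → [3, 4, 8, 8, 12, 16, 6, 4]
j=6: 6<16, arr[6] = 16+4 = 20 → [3, 4, 8, 8, 12, 16, 20, 4]
j=7: 4<20, arr[7] = 20+4 = 24 → [3, 4, 8, 8, 12, 16, 20, 24]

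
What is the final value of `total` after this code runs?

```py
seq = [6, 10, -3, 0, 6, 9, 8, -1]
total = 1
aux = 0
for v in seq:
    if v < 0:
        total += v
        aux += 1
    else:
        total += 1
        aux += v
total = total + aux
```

44

v=6: not <0, total = 1+1 = 2; aux=6
v=10: not <0, total = 2+1 = 3; aux=16
v=-3: <0, total = 3+(-3) = 0; aux=17
v=0: not <0, total = 0+1 = 1; aux=17
v=6: not <0, total = 1+1 = 2; aux=23
v=9: not <0, total = 2+1 = 3; aux=32
v=8: not <0, total = 3+1 = 4; aux=40
v=-1: <0, total = 4+(-1) = 3; aux=41
total+aux = 3+41 = 44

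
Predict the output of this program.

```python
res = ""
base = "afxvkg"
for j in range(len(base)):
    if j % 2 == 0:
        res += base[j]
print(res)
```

axk

j=0: add 'a' → 'a'
j=1: skip
j=2: add 'x' → 'ax'
j=3: skip
j=4: add 'k' → 'axk'
j=5: skip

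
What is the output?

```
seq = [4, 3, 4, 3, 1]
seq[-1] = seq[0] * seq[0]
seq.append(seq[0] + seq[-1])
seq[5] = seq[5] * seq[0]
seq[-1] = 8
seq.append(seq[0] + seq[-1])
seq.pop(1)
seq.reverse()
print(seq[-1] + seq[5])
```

8

seq[-1] = seq[0]*seq[0] = 4*4 = 16 → [4, 3, 4, 3, 16]
append seq[0]+seq[-1] = 4+16 = 20 → [4, 3, 4, 3, 16, 20]
seq[5] = seq[5]*seq[0] = 20*4 = 80 → [4, 3, 4, 3, 16, 80]
seq[-1] = 8 → [4, 3, 4, 3, 16, 8]
append seq[0]+seq[-1] = 4+8 = 12 → [4, 3, 4, 3, 16, 8, 12]
pop(1) removes 3 → [4, 4, 3, 16, 8, 12]
reverse → [12, 8, 16, 3, 4, 4]
seq[-1]+seq[5] = 4+4 = 8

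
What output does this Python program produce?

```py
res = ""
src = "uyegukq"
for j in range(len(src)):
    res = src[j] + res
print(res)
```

j=0: prepend 'u' → 'u'
j=1: prepend 'y' → 'yu'
j=2: prepend 'e' → 'eyu'
j=3: prepend 'g' → 'geyu'
j=4: prepend 'u' → 'ugeyu'
j=5: prepend 'k' → 'kugeyu'
j=6: prepend 'q' → 'qkugeyu'

qkugeyu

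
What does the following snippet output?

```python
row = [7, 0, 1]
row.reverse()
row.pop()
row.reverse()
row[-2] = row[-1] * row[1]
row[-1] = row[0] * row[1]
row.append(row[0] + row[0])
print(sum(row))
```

4

reverse → [1, 0, 7]
pop() removes 7 → [1, 0]
reverse → [0, 1]
row[-2] = row[-1]*row[1] = 1*1 = 1 → [1, 1]
row[-1] = row[0]*row[1] = 1*1 = 1 → [1, 1]
append row[0]+row[0] = 1+1 = 2 → [1, 1, 2]
sum = 4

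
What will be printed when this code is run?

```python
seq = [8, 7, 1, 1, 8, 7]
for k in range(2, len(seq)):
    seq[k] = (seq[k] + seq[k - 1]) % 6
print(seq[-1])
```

0

k=2: seq[2] = (1+7)%6 = 2 → [8, 7, 2, 1, 8, 7]
k=3: seq[3] = (1+2)%6 = 3 → [8, 7, 2, 3, 8, 7]
k=4: seq[4] = (8+3)%6 = 5 → [8, 7, 2, 3, 5, 7]
k=5: seq[5] = (7+5)%6 = 0 → [8, 7, 2, 3, 5, 0]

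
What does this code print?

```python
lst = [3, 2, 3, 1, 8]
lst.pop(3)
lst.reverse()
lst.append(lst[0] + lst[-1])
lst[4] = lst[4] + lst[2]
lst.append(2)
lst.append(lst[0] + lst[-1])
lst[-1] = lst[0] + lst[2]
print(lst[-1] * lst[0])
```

pop(3) removes 1 → [3, 2, 3, 8]
reverse → [8, 3, 2, 3]
append lst[0]+lst[-1] = 8+3 = 11 → [8, 3, 2, 3, 11]
lst[4] = lst[4]+lst[2] = 11+2 = 13 → [8, 3, 2, 3, 13]
append 2 → [8, 3, 2, 3, 13, 2]
append lst[0]+lst[-1] = 8+2 = 10 → [8, 3, 2, 3, 13, 2, 10]
lst[-1] = lst[0]+lst[2] = 8+2 = 10 → [8, 3, 2, 3, 13, 2, 10]
lst[-1]*lst[0] = 10*8 = 80

80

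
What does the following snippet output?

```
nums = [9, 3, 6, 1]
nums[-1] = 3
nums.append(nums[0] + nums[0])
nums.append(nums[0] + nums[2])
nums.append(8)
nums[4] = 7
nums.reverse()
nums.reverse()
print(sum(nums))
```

nums[-1] = 3 → [9, 3, 6, 3]
append nums[0]+nums[0] = 9+9 = 18 → [9, 3, 6, 3, 18]
append nums[0]+nums[2] = 9+6 = 15 → [9, 3, 6, 3, 18, 15]
append 8 → [9, 3, 6, 3, 18, 15, 8]
nums[4] = 7 → [9, 3, 6, 3, 7, 15, 8]
reverse → [8, 15, 7, 3, 6, 3, 9]
reverse → [9, 3, 6, 3, 7, 15, 8]
sum = 51

51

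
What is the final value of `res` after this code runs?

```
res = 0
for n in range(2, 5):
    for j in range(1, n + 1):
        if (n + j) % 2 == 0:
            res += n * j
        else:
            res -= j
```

33

n=2,j=1: odd sum, res = 0-1 = -1
n=2,j=2: even sum, res = (-1)+4 = 3
n=3,j=1: even sum, res = 3+3 = 6
n=3,j=2: odd sum, res = 6-2 = 4
n=3,j=3: even sum, res = 4+9 = 13
n=4,j=1: odd sum, res = 13-1 = 12
n=4,j=2: even sum, res = 12+8 = 20
n=4,j=3: odd sum, res = 20-3 = 17
n=4,j=4: even sum, res = 17+16 = 33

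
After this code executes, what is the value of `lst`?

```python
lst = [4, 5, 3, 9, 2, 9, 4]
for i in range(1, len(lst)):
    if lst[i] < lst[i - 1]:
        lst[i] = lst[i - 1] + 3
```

[4, 5, 8, 9, 12, 15, 18]

i=1: 5>=4, unchanged → [4, 5, 3, 9, 2, 9, 4]
i=2: 3<5, lst[2] = 5+3 = 8 → [4, 5, 8, 9, 2, 9, 4]
i=3: 9>=8, unchanged → [4, 5, 8, 9, 2, 9, 4]
i=4: 2<9, lst[4] = 9+3 = 12 → [4, 5, 8, 9, 12, 9, 4]
i=5: 9<12, lst[5] = 12+3 = 15 → [4, 5, 8, 9, 12, 15, 4]
i=6: 4<15, lst[6] = 15+3 = 18 → [4, 5, 8, 9, 12, 15, 18]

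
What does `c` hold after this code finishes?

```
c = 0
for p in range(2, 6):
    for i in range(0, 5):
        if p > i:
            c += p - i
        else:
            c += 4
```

p=2,i=0: 2>0, c = 0+2 = 2
p=2,i=1: 2>1, c = 2+1 = 3
p=2,i=2: not 2>2, c = 3+4 = 7
p=2,i=3: not 2>3, c = 7+4 = 11
p=2,i=4: not 2>4, c = 11+4 = 15
p=3,i=0: 3>0, c = 15+3 = 18
p=3,i=1: 3>1, c = 18+2 = 20
p=3,i=2: 3>2, c = 20+1 = 21
p=3,i=3: not 3>3, c = 21+4 = 25
p=3,i=4: not 3>4, c = 25+4 = 29
p=4,i=0: 4>0, c = 29+4 = 33
p=4,i=1: 4>1, c = 33+3 = 36
p=4,i=2: 4>2, c = 36+2 = 38
p=4,i=3: 4>3, c = 38+1 = 39
p=4,i=4: not 4>4, c = 39+4 = 43
p=5,i=0: 5>0, c = 43+5 = 48
p=5,i=1: 5>1, c = 48+4 = 52
p=5,i=2: 5>2, c = 52+3 = 55
p=5,i=3: 5>3, c = 55+2 = 57
p=5,i=4: 5>4, c = 57+1 = 58

58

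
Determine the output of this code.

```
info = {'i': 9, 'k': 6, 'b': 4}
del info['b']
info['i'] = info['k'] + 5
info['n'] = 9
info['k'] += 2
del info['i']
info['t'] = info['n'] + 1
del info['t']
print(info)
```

del 'b' → {'i': 9, 'k': 6}
info['i'] = info['k']+5 = 11 → {'i': 11, 'k': 6}
info['n'] = 9 → {'i': 11, 'k': 6, 'n': 9}
info['k'] = 6+2 = 8 → {'i': 11, 'k': 8, 'n': 9}
del 'i' → {'k': 8, 'n': 9}
info['t'] = info['n']+1 = 10 → {'k': 8, 'n': 9, 't': 10}
del 't' → {'k': 8, 'n': 9}

{'k': 8, 'n': 9}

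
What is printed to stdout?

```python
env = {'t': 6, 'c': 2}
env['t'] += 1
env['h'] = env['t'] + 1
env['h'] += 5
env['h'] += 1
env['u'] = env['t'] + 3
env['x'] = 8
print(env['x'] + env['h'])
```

env['t'] = 6+1 = 7 → {'t': 7, 'c': 2}
env['h'] = env['t']+1 = 8 → {'t': 7, 'c': 2, 'h': 8}
env['h'] = 8+5 = 13 → {'t': 7, 'c': 2, 'h': 13}
env['h'] = 13+1 = 14 → {'t': 7, 'c': 2, 'h': 14}
env['u'] = env['t']+3 = 10 → {'t': 7, 'c': 2, 'h': 14, 'u': 10}
env['x'] = 8 → {'t': 7, 'c': 2, 'h': 14, 'u': 10, 'x': 8}
env['x']+env['h'] = 8+14 = 22

22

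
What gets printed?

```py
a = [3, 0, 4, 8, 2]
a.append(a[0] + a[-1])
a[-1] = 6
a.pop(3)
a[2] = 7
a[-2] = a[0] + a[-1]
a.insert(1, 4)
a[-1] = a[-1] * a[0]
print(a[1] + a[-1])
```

22

append a[0]+a[-1] = 3+2 = 5 → [3, 0, 4, 8, 2, 5]
a[-1] = 6 → [3, 0, 4, 8, 2, 6]
pop(3) removes 8 → [3, 0, 4, 2, 6]
a[2] = 7 → [3, 0, 7, 2, 6]
a[-2] = a[0]+a[-1] = 3+6 = 9 → [3, 0, 7, 9, 6]
insert 4 at 1 → [3, 4, 0, 7, 9, 6]
a[-1] = a[-1]*a[0] = 6*3 = 18 → [3, 4, 0, 7, 9, 18]
a[1]+a[-1] = 4+18 = 22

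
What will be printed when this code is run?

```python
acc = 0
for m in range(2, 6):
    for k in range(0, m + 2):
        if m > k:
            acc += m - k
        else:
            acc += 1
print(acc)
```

42

m=2,k=0: 2>0, acc = 0+2 = 2
m=2,k=1: 2>1, acc = 2+1 = 3
m=2,k=2: not 2>2, acc = 3+1 = 4
m=2,k=3: not 2>3, acc = 4+1 = 5
m=3,k=0: 3>0, acc = 5+3 = 8
m=3,k=1: 3>1, acc = 8+2 = 10
m=3,k=2: 3>2, acc = 10+1 = 11
m=3,k=3: not 3>3, acc = 11+1 = 12
m=3,k=4: not 3>4, acc = 12+1 = 13
m=4,k=0: 4>0, acc = 13+4 = 17
m=4,k=1: 4>1, acc = 17+3 = 20
m=4,k=2: 4>2, acc = 20+2 = 22
m=4,k=3: 4>3, acc = 22+1 = 23
m=4,k=4: not 4>4, acc = 23+1 = 24
m=4,k=5: not 4>5, acc = 24+1 = 25
m=5,k=0: 5>0, acc = 25+5 = 30
m=5,k=1: 5>1, acc = 30+4 = 34
m=5,k=2: 5>2, acc = 34+3 = 37
m=5,k=3: 5>3, acc = 37+2 = 39
m=5,k=4: 5>4, acc = 39+1 = 40
m=5,k=5: not 5>5, acc = 40+1 = 41
m=5,k=6: not 5>6, acc = 41+1 = 42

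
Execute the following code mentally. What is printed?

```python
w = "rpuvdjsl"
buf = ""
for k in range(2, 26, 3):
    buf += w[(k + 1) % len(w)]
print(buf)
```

vspdlujr

k=2: add w[3]='v' → 'v'
k=5: add w[6]='s' → 'vs'
k=8: add w[1]='p' → 'vsp'
k=11: add w[4]='d' → 'vspd'
k=14: add w[7]='l' → 'vspdl'
k=17: add w[2]='u' → 'vspdlu'
k=20: add w[5]='j' → 'vspdluj'
k=23: add w[0]='r' → 'vspdlujr'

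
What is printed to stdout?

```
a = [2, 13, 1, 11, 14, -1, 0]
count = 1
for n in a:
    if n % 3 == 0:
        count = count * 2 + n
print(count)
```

n=2: not %3==0
n=13: not %3==0
n=1: not %3==0
n=11: not %3==0
n=14: not %3==0
n=-1: not %3==0
n=0: %3==0, count = 1*2+0 = 2

2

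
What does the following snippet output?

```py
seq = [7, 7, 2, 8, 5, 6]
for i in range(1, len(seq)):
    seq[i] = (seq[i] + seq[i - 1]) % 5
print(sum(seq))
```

20

i=1: seq[1] = (7+7)%5 = 4 → [7, 4, 2, 8, 5, 6]
i=2: seq[2] = (2+4)%5 = 1 → [7, 4, 1, 8, 5, 6]
i=3: seq[3] = (8+1)%5 = 4 → [7, 4, 1, 4, 5, 6]
i=4: seq[4] = (5+4)%5 = 4 → [7, 4, 1, 4, 4, 6]
i=5: seq[5] = (6+4)%5 = 0 → [7, 4, 1, 4, 4, 0]
sum = 20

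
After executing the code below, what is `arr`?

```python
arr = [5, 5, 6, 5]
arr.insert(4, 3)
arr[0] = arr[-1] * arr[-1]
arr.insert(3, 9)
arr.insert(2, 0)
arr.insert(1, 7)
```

[9, 7, 5, 0, 6, 9, 5, 3]

insert 3 at 4 → [5, 5, 6, 5, 3]
arr[0] = arr[-1]*arr[-1] = 3*3 = 9 → [9, 5, 6, 5, 3]
insert 9 at 3 → [9, 5, 6, 9, 5, 3]
insert 0 at 2 → [9, 5, 0, 6, 9, 5, 3]
insert 7 at 1 → [9, 7, 5, 0, 6, 9, 5, 3]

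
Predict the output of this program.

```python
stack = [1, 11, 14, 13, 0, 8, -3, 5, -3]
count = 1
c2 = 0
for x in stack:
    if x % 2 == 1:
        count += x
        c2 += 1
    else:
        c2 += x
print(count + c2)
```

x=1: odd, count = 1+1 = 2; c2=1
x=11: odd, count = 2+11 = 13; c2=2
x=14: not odd; c2=16
x=13: odd, count = 13+13 = 26; c2=17
x=0: not odd; c2=17
x=8: not odd; c2=25
x=-3: odd, count = 26+(-3) = 23; c2=26
x=5: odd, count = 23+5 = 28; c2=27
x=-3: odd, count = 28+(-3) = 25; c2=28
count+c2 = 25+28 = 53

53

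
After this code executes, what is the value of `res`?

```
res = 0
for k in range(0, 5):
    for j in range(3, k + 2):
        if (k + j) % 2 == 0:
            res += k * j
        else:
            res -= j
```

10

k=2,j=3: odd sum, res = 0-3 = -3
k=3,j=3: even sum, res = (-3)+9 = 6
k=3,j=4: odd sum, res = 6-4 = 2
k=4,j=3: odd sum, res = 2-3 = -1
k=4,j=4: even sum, res = (-1)+16 = 15
k=4,j=5: odd sum, res = 15-5 = 10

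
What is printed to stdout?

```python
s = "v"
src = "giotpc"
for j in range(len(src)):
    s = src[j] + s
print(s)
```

cptoigv

j=0: prepend 'g' → 'gv'
j=1: prepend 'i' → 'igv'
j=2: prepend 'o' → 'oigv'
j=3: prepend 't' → 'toigv'
j=4: prepend 'p' → 'ptoigv'
j=5: prepend 'c' → 'cptoigv'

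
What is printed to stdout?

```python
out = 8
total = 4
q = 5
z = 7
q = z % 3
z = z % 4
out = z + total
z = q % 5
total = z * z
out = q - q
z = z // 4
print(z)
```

0

q = 7%3 = 1
z = 7%4 = 3
out = 3+4 = 7
z = 1%5 = 1
total = 1*1 = 1
out = 1-1 = 0
z = 1//4 = 0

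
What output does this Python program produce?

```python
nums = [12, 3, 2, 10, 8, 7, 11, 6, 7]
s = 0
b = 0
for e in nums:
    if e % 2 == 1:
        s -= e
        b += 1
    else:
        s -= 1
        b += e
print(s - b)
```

-75

e=12: not odd, s = 0-1 = -1; b=12
e=3: odd, s = (-1)-3 = -4; b=13
e=2: not odd, s = (-4)-1 = -5; b=15
e=10: not odd, s = (-5)-1 = -6; b=25
e=8: not odd, s = (-6)-1 = -7; b=33
e=7: odd, s = (-7)-7 = -14; b=34
e=11: odd, s = (-14)-11 = -25; b=35
e=6: not odd, s = (-25)-1 = -26; b=41
e=7: odd, s = (-26)-7 = -33; b=42
s-b = (-33)-42 = -75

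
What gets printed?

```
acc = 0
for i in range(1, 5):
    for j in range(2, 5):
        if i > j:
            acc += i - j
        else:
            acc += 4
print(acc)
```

i=1,j=2: not 1>2, acc = 0+4 = 4
i=1,j=3: not 1>3, acc = 4+4 = 8
i=1,j=4: not 1>4, acc = 8+4 = 12
i=2,j=2: not 2>2, acc = 12+4 = 16
i=2,j=3: not 2>3, acc = 16+4 = 20
i=2,j=4: not 2>4, acc = 20+4 = 24
i=3,j=2: 3>2, acc = 24+1 = 25
i=3,j=3: not 3>3, acc = 25+4 = 29
i=3,j=4: not 3>4, acc = 29+4 = 33
i=4,j=2: 4>2, acc = 33+2 = 35
i=4,j=3: 4>3, acc = 35+1 = 36
i=4,j=4: not 4>4, acc = 36+4 = 40

40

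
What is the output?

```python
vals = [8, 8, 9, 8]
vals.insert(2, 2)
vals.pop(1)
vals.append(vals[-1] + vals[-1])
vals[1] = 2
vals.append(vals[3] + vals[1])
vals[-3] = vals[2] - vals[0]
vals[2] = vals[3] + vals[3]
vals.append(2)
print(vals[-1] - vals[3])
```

1

insert 2 at 2 → [8, 8, 2, 9, 8]
pop(1) removes 8 → [8, 2, 9, 8]
append vals[-1]+vals[-1] = 8+8 = 16 → [8, 2, 9, 8, 16]
vals[1] = 2 → [8, 2, 9, 8, 16]
append vals[3]+vals[1] = 8+2 = 10 → [8, 2, 9, 8, 16, 10]
vals[-3] = vals[2]-vals[0] = 9-8 = 1 → [8, 2, 9, 1, 16, 10]
vals[2] = vals[3]+vals[3] = 1+1 = 2 → [8, 2, 2, 1, 16, 10]
append 2 → [8, 2, 2, 1, 16, 10, 2]
vals[-1]-vals[3] = 2-1 = 1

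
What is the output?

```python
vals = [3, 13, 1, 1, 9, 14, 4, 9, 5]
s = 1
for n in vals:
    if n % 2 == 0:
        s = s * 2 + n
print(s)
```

36

n=3: not even
n=13: not even
n=1: not even
n=1: not even
n=9: not even
n=14: even, s = 1*2+14 = 16
n=4: even, s = 16*2+4 = 36
n=9: not even
n=5: not even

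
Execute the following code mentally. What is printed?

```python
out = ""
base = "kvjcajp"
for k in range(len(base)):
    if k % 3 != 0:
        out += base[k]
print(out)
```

vjaj

k=0: skip
k=1: add 'v' → 'v'
k=2: add 'j' → 'vj'
k=3: skip
k=4: add 'a' → 'vja'
k=5: add 'j' → 'vjaj'
k=6: skip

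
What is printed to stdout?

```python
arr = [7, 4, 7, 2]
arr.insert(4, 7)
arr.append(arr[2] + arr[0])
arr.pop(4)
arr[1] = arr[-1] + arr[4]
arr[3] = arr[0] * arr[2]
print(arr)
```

[7, 28, 7, 49, 14]

insert 7 at 4 → [7, 4, 7, 2, 7]
append arr[2]+arr[0] = 7+7 = 14 → [7, 4, 7, 2, 7, 14]
pop(4) removes 7 → [7, 4, 7, 2, 14]
arr[1] = arr[-1]+arr[4] = 14+14 = 28 → [7, 28, 7, 2, 14]
arr[3] = arr[0]*arr[2] = 7*7 = 49 → [7, 28, 7, 49, 14]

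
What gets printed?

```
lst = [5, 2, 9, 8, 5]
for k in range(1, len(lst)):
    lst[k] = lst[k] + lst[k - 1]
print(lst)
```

k=1: lst[1] = 2+5 = 7 → [5, 7, 9, 8, 5]
k=2: lst[2] = 9+7 = 16 → [5, 7, 16, 8, 5]
k=3: lst[3] = 8+16 = 24 → [5, 7, 16, 24, 5]
k=4: lst[4] = 5+24 = 29 → [5, 7, 16, 24, 29]

[5, 7, 16, 24, 29]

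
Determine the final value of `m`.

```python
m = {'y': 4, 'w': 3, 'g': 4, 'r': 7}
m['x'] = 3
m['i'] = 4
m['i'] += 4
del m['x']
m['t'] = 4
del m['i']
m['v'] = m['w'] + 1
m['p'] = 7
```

{'y': 4, 'w': 3, 'g': 4, 'r': 7, 't': 4, 'v': 4, 'p': 7}

m['x'] = 3 → {'y': 4, 'w': 3, 'g': 4, 'r': 7, 'x': 3}
m['i'] = 4 → {'y': 4, 'w': 3, 'g': 4, 'r': 7, 'x': 3, 'i': 4}
m['i'] = 4+4 = 8 → {'y': 4, 'w': 3, 'g': 4, 'r': 7, 'x': 3, 'i': 8}
del 'x' → {'y': 4, 'w': 3, 'g': 4, 'r': 7, 'i': 8}
m['t'] = 4 → {'y': 4, 'w': 3, 'g': 4, 'r': 7, 'i': 8, 't': 4}
del 'i' → {'y': 4, 'w': 3, 'g': 4, 'r': 7, 't': 4}
m['v'] = m['w']+1 = 4 → {'y': 4, 'w': 3, 'g': 4, 'r': 7, 't': 4, 'v': 4}
m['p'] = 7 → {'y': 4, 'w': 3, 'g': 4, 'r': 7, 't': 4, 'v': 4, 'p': 7}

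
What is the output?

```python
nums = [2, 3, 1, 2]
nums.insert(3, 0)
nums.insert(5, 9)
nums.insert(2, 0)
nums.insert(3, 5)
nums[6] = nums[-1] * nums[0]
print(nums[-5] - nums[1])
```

insert 0 at 3 → [2, 3, 1, 0, 2]
insert 9 at 5 → [2, 3, 1, 0, 2, 9]
insert 0 at 2 → [2, 3, 0, 1, 0, 2, 9]
insert 5 at 3 → [2, 3, 0, 5, 1, 0, 2, 9]
nums[6] = nums[-1]*nums[0] = 9*2 = 18 → [2, 3, 0, 5, 1, 0, 18, 9]
nums[-5]-nums[1] = 5-3 = 2

2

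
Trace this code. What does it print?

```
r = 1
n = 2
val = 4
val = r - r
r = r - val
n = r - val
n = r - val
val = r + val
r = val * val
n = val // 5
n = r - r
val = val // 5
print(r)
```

val = 1-1 = 0
r = 1-0 = 1
n = 1-0 = 1
n = 1-0 = 1
val = 1+0 = 1
r = 1*1 = 1
n = 1//5 = 0
n = 1-1 = 0
val = 1//5 = 0

1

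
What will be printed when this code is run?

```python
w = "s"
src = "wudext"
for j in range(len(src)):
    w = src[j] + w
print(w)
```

j=0: prepend 'w' → 'ws'
j=1: prepend 'u' → 'uws'
j=2: prepend 'd' → 'duws'
j=3: prepend 'e' → 'eduws'
j=4: prepend 'x' → 'xeduws'
j=5: prepend 't' → 'txeduws'

txeduws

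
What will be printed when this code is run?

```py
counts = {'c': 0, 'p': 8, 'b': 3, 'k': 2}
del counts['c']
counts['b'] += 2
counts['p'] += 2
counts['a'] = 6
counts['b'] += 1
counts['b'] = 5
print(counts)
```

del 'c' → {'p': 8, 'b': 3, 'k': 2}
counts['b'] = 3+2 = 5 → {'p': 8, 'b': 5, 'k': 2}
counts['p'] = 8+2 = 10 → {'p': 10, 'b': 5, 'k': 2}
counts['a'] = 6 → {'p': 10, 'b': 5, 'k': 2, 'a': 6}
counts['b'] = 5+1 = 6 → {'p': 10, 'b': 6, 'k': 2, 'a': 6}
counts['b'] = 5 → {'p': 10, 'b': 5, 'k': 2, 'a': 6}

{'p': 10, 'b': 5, 'k': 2, 'a': 6}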